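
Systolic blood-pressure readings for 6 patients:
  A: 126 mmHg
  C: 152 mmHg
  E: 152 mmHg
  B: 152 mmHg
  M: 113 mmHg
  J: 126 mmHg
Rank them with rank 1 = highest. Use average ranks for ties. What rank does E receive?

2

Sorted (descending): 152, 152, 152, 126, 126, 113
The 3 values of 152 occupy positions 1–3 → average rank 2.
The 2 values of 126 occupy positions 4–5 → average rank (4+5)/2 = 4.5.
E has value 152 mmHg → rank 2.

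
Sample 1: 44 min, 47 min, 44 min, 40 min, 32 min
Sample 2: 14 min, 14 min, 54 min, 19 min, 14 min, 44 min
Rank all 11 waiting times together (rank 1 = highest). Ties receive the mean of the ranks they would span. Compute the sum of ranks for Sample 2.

Sorted (descending): 54, 47, 44, 44, 44, 40, 32, 19, 14, 14, 14
The 3 values of 44 occupy positions 3–5 → average rank 4.
The 3 values of 14 occupy positions 9–11 → average rank 10.
Sample 2 values → pooled ranks: 14→10, 14→10, 54→1, 19→8, 14→10, 44→4
Rank sum = 10 + 10 + 1 + 8 + 10 + 4 = 43

43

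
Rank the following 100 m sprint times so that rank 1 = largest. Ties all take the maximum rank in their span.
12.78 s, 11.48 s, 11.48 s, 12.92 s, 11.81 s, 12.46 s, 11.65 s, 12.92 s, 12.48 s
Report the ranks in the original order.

Sorted (descending): 12.92, 12.92, 12.78, 12.48, 12.46, 11.81, 11.65, 11.48, 11.48
The 2 values of 12.92 occupy positions 1–2 → each gets rank 2.
The 2 values of 11.48 occupy positions 8–9 → each gets rank 9.

3, 9, 9, 2, 6, 5, 7, 2, 4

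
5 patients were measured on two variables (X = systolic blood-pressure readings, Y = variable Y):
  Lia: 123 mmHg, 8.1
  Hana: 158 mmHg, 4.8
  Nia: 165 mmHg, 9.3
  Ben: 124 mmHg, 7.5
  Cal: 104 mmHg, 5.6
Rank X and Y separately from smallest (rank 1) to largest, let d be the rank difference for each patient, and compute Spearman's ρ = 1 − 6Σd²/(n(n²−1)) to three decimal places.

0.300

Ranks of variable 1: 2, 4, 5, 3, 1
Ranks of variable 2: 4, 1, 5, 3, 2
d = r₁ − r₂: -2, 3, 0, 0, -1
d²: 4, 9, 0, 0, 1; Σd² = 14
ρ = 1 − 6·14/(5·24) = 1 − 84/120 = 0.300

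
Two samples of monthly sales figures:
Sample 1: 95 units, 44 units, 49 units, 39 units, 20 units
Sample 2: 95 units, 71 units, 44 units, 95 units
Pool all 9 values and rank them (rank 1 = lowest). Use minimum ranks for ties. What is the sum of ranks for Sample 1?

Sorted (ascending): 20, 39, 44, 44, 49, 71, 95, 95, 95
The 2 values of 44 occupy positions 3–4 → each gets rank 3.
The 3 values of 95 occupy positions 7–9 → each gets rank 7.
Sample 1 values → pooled ranks: 95→7, 44→3, 49→5, 39→2, 20→1
Rank sum = 7 + 3 + 5 + 2 + 1 = 18

18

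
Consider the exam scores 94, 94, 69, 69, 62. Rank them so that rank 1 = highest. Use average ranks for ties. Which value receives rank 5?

62

Sorted (descending): 94, 94, 69, 69, 62
The 2 values of 94 occupy positions 1–2 → average rank (1+2)/2 = 1.5.
The 2 values of 69 occupy positions 3–4 → average rank (3+4)/2 = 3.5.
Rank 5 → value 62.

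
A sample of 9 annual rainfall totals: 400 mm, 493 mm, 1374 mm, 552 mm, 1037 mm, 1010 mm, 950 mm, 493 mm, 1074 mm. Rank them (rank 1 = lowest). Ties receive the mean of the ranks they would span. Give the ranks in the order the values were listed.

1, 2.5, 9, 4, 7, 6, 5, 2.5, 8

Sorted (ascending): 400, 493, 493, 552, 950, 1010, 1037, 1074, 1374
The 2 values of 493 occupy positions 2–3 → average rank (2+3)/2 = 2.5.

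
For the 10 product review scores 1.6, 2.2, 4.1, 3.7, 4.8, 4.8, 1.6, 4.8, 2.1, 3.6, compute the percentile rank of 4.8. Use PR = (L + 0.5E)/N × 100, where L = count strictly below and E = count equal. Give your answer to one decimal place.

N = 10.
Strictly below 4.8: 7. Equal to 4.8: 3.
PR = (7 + 0.5·3)/10 × 100 = 85.0

85.0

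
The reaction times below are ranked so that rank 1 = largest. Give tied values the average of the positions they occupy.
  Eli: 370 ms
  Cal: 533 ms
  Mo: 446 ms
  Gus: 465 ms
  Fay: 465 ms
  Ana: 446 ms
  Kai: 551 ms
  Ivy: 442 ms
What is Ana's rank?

5.5

Sorted (descending): 551, 533, 465, 465, 446, 446, 442, 370
The 2 values of 465 occupy positions 3–4 → average rank (3+4)/2 = 3.5.
The 2 values of 446 occupy positions 5–6 → average rank (5+6)/2 = 5.5.
Ana has value 446 ms → rank 5.5.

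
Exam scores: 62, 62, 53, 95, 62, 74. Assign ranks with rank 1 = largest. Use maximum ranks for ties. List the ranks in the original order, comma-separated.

5, 5, 6, 1, 5, 2

Sorted (descending): 95, 74, 62, 62, 62, 53
The 3 values of 62 occupy positions 3–5 → each gets rank 5.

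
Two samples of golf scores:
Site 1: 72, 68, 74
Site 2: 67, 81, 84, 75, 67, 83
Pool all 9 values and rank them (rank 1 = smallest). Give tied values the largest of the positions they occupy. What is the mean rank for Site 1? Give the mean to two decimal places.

4.00

Sorted (ascending): 67, 67, 68, 72, 74, 75, 81, 83, 84
The 2 values of 67 occupy positions 1–2 → each gets rank 2.
Site 1 values → pooled ranks: 72→4, 68→3, 74→5
Mean rank = (4 + 3 + 5) / 3 = 4.00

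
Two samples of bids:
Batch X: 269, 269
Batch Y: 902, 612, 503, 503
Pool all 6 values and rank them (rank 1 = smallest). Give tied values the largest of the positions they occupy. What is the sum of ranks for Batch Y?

19

Sorted (ascending): 269, 269, 503, 503, 612, 902
The 2 values of 269 occupy positions 1–2 → each gets rank 2.
The 2 values of 503 occupy positions 3–4 → each gets rank 4.
Batch Y values → pooled ranks: 902→6, 612→5, 503→4, 503→4
Rank sum = 6 + 5 + 4 + 4 = 19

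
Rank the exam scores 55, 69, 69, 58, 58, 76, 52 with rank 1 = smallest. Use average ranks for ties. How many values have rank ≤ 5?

Sorted (ascending): 52, 55, 58, 58, 69, 69, 76
The 2 values of 58 occupy positions 3–4 → average rank (3+4)/2 = 3.5.
The 2 values of 69 occupy positions 5–6 → average rank (5+6)/2 = 5.5.
Ranks ≤ 5: {1, 2, 3.5, 3.5} → 4 values.

4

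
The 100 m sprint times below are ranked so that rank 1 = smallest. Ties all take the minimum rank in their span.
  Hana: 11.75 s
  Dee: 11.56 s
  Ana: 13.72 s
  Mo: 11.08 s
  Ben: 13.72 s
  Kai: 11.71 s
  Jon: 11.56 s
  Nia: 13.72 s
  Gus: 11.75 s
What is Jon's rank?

Sorted (ascending): 11.08, 11.56, 11.56, 11.71, 11.75, 11.75, 13.72, 13.72, 13.72
The 2 values of 11.56 occupy positions 2–3 → each gets rank 2.
The 2 values of 11.75 occupy positions 5–6 → each gets rank 5.
The 3 values of 13.72 occupy positions 7–9 → each gets rank 7.
Jon has value 11.56 s → rank 2.

2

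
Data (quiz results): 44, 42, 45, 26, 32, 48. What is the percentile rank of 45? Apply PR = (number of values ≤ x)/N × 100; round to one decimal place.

N = 6.
Strictly below 45: 4. Equal to 45: 1.
PR = 5/6 × 100 = 83.3

83.3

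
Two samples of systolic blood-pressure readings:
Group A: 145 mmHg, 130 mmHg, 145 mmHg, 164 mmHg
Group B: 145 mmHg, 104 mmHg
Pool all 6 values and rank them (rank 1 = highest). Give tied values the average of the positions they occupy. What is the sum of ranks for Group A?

Sorted (descending): 164, 145, 145, 145, 130, 104
The 3 values of 145 occupy positions 2–4 → average rank 3.
Group A values → pooled ranks: 145→3, 130→5, 145→3, 164→1
Rank sum = 3 + 5 + 3 + 1 = 12

12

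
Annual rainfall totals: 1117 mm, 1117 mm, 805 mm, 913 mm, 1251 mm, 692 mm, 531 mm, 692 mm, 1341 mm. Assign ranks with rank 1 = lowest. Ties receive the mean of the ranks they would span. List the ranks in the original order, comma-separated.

Sorted (ascending): 531, 692, 692, 805, 913, 1117, 1117, 1251, 1341
The 2 values of 692 occupy positions 2–3 → average rank (2+3)/2 = 2.5.
The 2 values of 1117 occupy positions 6–7 → average rank (6+7)/2 = 6.5.

6.5, 6.5, 4, 5, 8, 2.5, 1, 2.5, 9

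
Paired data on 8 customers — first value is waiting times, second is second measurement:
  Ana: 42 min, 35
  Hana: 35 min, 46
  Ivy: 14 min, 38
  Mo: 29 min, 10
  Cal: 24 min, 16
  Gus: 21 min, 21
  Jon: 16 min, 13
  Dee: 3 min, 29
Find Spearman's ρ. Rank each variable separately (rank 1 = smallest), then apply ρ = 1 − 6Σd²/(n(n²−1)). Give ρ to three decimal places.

0.095

Ranks of variable 1: 8, 7, 2, 6, 5, 4, 3, 1
Ranks of variable 2: 6, 8, 7, 1, 3, 4, 2, 5
d = r₁ − r₂: 2, -1, -5, 5, 2, 0, 1, -4
d²: 4, 1, 25, 25, 4, 0, 1, 16; Σd² = 76
ρ = 1 − 6·76/(8·63) = 1 − 456/504 = 0.095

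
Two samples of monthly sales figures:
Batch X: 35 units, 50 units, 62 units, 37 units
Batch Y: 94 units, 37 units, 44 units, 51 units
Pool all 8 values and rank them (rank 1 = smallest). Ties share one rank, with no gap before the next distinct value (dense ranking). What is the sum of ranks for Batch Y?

Sorted (ascending): 35, 37, 37, 44, 50, 51, 62, 94
The 2 values of 37 share dense rank 2.
Remaining distinct values take the next consecutive integers.
Batch Y values → pooled ranks: 94→7, 37→2, 44→3, 51→5
Rank sum = 7 + 2 + 3 + 5 = 17

17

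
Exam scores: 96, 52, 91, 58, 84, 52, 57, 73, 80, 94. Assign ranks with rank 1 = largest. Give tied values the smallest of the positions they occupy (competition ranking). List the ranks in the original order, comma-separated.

1, 9, 3, 7, 4, 9, 8, 6, 5, 2

Sorted (descending): 96, 94, 91, 84, 80, 73, 58, 57, 52, 52
The 2 values of 52 occupy positions 9–10 → each gets rank 9.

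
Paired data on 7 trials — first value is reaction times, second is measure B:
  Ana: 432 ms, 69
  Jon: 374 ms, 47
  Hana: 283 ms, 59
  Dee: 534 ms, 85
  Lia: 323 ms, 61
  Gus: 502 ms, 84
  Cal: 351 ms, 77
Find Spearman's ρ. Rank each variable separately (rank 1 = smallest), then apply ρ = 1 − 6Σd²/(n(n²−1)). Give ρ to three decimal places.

Ranks of variable 1: 5, 4, 1, 7, 2, 6, 3
Ranks of variable 2: 4, 1, 2, 7, 3, 6, 5
d = r₁ − r₂: 1, 3, -1, 0, -1, 0, -2
d²: 1, 9, 1, 0, 1, 0, 4; Σd² = 16
ρ = 1 − 6·16/(7·48) = 1 − 96/336 = 0.714

0.714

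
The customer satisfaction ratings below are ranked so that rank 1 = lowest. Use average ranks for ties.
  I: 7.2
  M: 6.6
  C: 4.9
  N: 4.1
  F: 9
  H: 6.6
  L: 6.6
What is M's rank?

Sorted (ascending): 4.1, 4.9, 6.6, 6.6, 6.6, 7.2, 9
The 3 values of 6.6 occupy positions 3–5 → average rank 4.
M has value 6.6 → rank 4.

4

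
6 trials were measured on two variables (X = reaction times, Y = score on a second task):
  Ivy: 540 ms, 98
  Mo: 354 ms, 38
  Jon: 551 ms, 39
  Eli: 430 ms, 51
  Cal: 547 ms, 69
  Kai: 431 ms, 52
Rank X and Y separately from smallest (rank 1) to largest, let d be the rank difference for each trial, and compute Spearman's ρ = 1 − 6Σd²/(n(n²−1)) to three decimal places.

Ranks of variable 1: 4, 1, 6, 2, 5, 3
Ranks of variable 2: 6, 1, 2, 3, 5, 4
d = r₁ − r₂: -2, 0, 4, -1, 0, -1
d²: 4, 0, 16, 1, 0, 1; Σd² = 22
ρ = 1 − 6·22/(6·35) = 1 − 132/210 = 0.371

0.371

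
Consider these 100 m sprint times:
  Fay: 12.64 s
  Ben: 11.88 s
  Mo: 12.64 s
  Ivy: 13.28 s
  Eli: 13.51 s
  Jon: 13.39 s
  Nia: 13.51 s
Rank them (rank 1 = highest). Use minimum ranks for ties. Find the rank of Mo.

Sorted (descending): 13.51, 13.51, 13.39, 13.28, 12.64, 12.64, 11.88
The 2 values of 13.51 occupy positions 1–2 → each gets rank 1.
The 2 values of 12.64 occupy positions 5–6 → each gets rank 5.
Mo has value 12.64 s → rank 5.

5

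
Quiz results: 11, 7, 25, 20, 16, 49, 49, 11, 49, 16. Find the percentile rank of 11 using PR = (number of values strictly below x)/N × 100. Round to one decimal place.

10.0

N = 10.
Strictly below 11: 1. Equal to 11: 2.
PR = 1/10 × 100 = 10.0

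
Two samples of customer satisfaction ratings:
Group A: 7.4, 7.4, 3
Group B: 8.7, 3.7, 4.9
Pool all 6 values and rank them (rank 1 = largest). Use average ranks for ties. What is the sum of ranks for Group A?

11

Sorted (descending): 8.7, 7.4, 7.4, 4.9, 3.7, 3
The 2 values of 7.4 occupy positions 2–3 → average rank (2+3)/2 = 2.5.
Group A values → pooled ranks: 7.4→2.5, 7.4→2.5, 3→6
Rank sum = 2.5 + 2.5 + 6 = 11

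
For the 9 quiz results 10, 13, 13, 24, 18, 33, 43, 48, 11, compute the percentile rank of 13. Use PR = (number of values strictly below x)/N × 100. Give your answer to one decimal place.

N = 9.
Strictly below 13: 2. Equal to 13: 2.
PR = 2/9 × 100 = 22.2

22.2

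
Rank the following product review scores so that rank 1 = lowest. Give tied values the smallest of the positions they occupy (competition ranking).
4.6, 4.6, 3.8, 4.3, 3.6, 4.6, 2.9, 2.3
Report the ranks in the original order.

Sorted (ascending): 2.3, 2.9, 3.6, 3.8, 4.3, 4.6, 4.6, 4.6
The 3 values of 4.6 occupy positions 6–8 → each gets rank 6.

6, 6, 4, 5, 3, 6, 2, 1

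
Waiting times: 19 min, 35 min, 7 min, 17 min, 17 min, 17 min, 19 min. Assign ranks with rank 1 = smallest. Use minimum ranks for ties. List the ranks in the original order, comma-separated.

Sorted (ascending): 7, 17, 17, 17, 19, 19, 35
The 3 values of 17 occupy positions 2–4 → each gets rank 2.
The 2 values of 19 occupy positions 5–6 → each gets rank 5.

5, 7, 1, 2, 2, 2, 5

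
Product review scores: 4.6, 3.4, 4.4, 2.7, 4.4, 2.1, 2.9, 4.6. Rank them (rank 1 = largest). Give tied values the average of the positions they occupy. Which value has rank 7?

2.7

Sorted (descending): 4.6, 4.6, 4.4, 4.4, 3.4, 2.9, 2.7, 2.1
The 2 values of 4.6 occupy positions 1–2 → average rank (1+2)/2 = 1.5.
The 2 values of 4.4 occupy positions 3–4 → average rank (3+4)/2 = 3.5.
Rank 7 → value 2.7.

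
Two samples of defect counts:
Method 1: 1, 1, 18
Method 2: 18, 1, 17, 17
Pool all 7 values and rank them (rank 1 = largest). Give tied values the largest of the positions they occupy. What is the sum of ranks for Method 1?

16

Sorted (descending): 18, 18, 17, 17, 1, 1, 1
The 2 values of 18 occupy positions 1–2 → each gets rank 2.
The 2 values of 17 occupy positions 3–4 → each gets rank 4.
The 3 values of 1 occupy positions 5–7 → each gets rank 7.
Method 1 values → pooled ranks: 1→7, 1→7, 18→2
Rank sum = 7 + 7 + 2 = 16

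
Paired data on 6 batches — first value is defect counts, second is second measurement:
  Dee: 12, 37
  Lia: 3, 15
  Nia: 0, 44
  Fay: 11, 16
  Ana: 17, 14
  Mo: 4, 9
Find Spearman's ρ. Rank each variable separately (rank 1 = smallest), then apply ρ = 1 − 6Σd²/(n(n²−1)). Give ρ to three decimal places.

Ranks of variable 1: 5, 2, 1, 4, 6, 3
Ranks of variable 2: 5, 3, 6, 4, 2, 1
d = r₁ − r₂: 0, -1, -5, 0, 4, 2
d²: 0, 1, 25, 0, 16, 4; Σd² = 46
ρ = 1 − 6·46/(6·35) = 1 − 276/210 = -0.314

-0.314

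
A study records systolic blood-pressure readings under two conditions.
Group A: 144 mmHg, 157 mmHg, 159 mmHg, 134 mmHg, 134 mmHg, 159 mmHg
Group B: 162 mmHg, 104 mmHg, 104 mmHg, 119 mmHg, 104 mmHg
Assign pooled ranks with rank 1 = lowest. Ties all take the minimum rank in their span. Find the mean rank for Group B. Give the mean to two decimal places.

Sorted (ascending): 104, 104, 104, 119, 134, 134, 144, 157, 159, 159, 162
The 3 values of 104 occupy positions 1–3 → each gets rank 1.
The 2 values of 134 occupy positions 5–6 → each gets rank 5.
The 2 values of 159 occupy positions 9–10 → each gets rank 9.
Group B values → pooled ranks: 162→11, 104→1, 104→1, 119→4, 104→1
Mean rank = (11 + 1 + 1 + 4 + 1) / 5 = 3.60

3.60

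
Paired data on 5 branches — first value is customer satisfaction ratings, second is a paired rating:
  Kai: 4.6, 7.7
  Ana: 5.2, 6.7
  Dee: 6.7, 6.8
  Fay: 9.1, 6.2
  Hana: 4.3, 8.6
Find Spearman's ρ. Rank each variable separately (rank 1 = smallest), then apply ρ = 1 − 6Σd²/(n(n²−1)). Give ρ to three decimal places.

Ranks of variable 1: 2, 3, 4, 5, 1
Ranks of variable 2: 4, 2, 3, 1, 5
d = r₁ − r₂: -2, 1, 1, 4, -4
d²: 4, 1, 1, 16, 16; Σd² = 38
ρ = 1 − 6·38/(5·24) = 1 − 228/120 = -0.900

-0.900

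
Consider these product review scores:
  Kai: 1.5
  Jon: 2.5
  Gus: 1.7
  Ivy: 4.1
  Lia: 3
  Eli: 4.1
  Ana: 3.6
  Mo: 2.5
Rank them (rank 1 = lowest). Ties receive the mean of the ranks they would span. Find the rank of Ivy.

Sorted (ascending): 1.5, 1.7, 2.5, 2.5, 3, 3.6, 4.1, 4.1
The 2 values of 2.5 occupy positions 3–4 → average rank (3+4)/2 = 3.5.
The 2 values of 4.1 occupy positions 7–8 → average rank (7+8)/2 = 7.5.
Ivy has value 4.1 → rank 7.5.

7.5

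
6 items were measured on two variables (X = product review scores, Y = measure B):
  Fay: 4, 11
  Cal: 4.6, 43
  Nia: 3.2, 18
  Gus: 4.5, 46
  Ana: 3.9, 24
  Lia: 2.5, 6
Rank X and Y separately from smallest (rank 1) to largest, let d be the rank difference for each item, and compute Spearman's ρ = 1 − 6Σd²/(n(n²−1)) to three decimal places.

Ranks of variable 1: 4, 6, 2, 5, 3, 1
Ranks of variable 2: 2, 5, 3, 6, 4, 1
d = r₁ − r₂: 2, 1, -1, -1, -1, 0
d²: 4, 1, 1, 1, 1, 0; Σd² = 8
ρ = 1 − 6·8/(6·35) = 1 − 48/210 = 0.771

0.771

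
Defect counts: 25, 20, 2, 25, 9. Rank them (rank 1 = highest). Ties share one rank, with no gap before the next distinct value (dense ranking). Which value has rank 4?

2

Sorted (descending): 25, 25, 20, 9, 2
The 2 values of 25 share dense rank 1.
Remaining distinct values take the next consecutive integers.
Rank 4 → value 2.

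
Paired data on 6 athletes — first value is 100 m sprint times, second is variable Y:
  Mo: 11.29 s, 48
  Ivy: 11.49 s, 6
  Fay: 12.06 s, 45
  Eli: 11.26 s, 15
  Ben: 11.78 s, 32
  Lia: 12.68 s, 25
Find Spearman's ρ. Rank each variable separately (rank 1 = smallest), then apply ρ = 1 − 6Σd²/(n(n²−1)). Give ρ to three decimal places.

0.143

Ranks of variable 1: 2, 3, 5, 1, 4, 6
Ranks of variable 2: 6, 1, 5, 2, 4, 3
d = r₁ − r₂: -4, 2, 0, -1, 0, 3
d²: 16, 4, 0, 1, 0, 9; Σd² = 30
ρ = 1 − 6·30/(6·35) = 1 − 180/210 = 0.143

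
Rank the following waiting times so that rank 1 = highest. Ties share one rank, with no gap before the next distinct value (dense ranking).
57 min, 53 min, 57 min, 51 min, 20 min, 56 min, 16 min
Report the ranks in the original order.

1, 3, 1, 4, 5, 2, 6

Sorted (descending): 57, 57, 56, 53, 51, 20, 16
The 2 values of 57 share dense rank 1.
Remaining distinct values take the next consecutive integers.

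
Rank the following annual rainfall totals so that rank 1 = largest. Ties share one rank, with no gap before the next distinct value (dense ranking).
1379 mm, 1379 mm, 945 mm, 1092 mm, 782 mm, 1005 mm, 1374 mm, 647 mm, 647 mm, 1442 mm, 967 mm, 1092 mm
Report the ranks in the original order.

2, 2, 7, 4, 8, 5, 3, 9, 9, 1, 6, 4

Sorted (descending): 1442, 1379, 1379, 1374, 1092, 1092, 1005, 967, 945, 782, 647, 647
The 2 values of 1379 share dense rank 2.
The 2 values of 1092 share dense rank 4.
The 2 values of 647 share dense rank 9.
Remaining distinct values take the next consecutive integers.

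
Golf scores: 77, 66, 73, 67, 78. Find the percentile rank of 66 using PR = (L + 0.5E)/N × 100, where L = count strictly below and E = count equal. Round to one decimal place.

N = 5.
Strictly below 66: 0. Equal to 66: 1.
PR = (0 + 0.5·1)/5 × 100 = 10.0

10.0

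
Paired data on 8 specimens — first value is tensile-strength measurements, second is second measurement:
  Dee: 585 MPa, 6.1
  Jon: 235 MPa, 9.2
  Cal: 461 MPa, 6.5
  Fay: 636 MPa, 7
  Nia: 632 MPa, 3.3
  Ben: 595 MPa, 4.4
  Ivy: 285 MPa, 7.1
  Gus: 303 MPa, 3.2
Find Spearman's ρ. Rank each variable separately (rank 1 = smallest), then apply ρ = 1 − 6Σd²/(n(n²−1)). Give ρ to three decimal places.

Ranks of variable 1: 5, 1, 4, 8, 7, 6, 2, 3
Ranks of variable 2: 4, 8, 5, 6, 2, 3, 7, 1
d = r₁ − r₂: 1, -7, -1, 2, 5, 3, -5, 2
d²: 1, 49, 1, 4, 25, 9, 25, 4; Σd² = 118
ρ = 1 − 6·118/(8·63) = 1 − 708/504 = -0.405

-0.405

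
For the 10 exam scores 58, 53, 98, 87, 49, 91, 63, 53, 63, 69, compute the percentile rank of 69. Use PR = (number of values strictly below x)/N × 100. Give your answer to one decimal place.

60.0

N = 10.
Strictly below 69: 6. Equal to 69: 1.
PR = 6/10 × 100 = 60.0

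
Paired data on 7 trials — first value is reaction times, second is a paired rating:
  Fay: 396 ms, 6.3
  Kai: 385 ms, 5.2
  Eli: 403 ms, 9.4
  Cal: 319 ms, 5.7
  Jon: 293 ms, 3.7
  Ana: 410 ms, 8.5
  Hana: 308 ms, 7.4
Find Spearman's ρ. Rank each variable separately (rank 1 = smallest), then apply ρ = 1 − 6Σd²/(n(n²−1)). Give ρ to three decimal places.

Ranks of variable 1: 5, 4, 6, 3, 1, 7, 2
Ranks of variable 2: 4, 2, 7, 3, 1, 6, 5
d = r₁ − r₂: 1, 2, -1, 0, 0, 1, -3
d²: 1, 4, 1, 0, 0, 1, 9; Σd² = 16
ρ = 1 − 6·16/(7·48) = 1 − 96/336 = 0.714

0.714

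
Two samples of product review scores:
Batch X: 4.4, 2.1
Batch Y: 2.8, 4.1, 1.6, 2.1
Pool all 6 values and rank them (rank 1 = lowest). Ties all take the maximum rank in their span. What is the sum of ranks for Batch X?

9

Sorted (ascending): 1.6, 2.1, 2.1, 2.8, 4.1, 4.4
The 2 values of 2.1 occupy positions 2–3 → each gets rank 3.
Batch X values → pooled ranks: 4.4→6, 2.1→3
Rank sum = 6 + 3 = 9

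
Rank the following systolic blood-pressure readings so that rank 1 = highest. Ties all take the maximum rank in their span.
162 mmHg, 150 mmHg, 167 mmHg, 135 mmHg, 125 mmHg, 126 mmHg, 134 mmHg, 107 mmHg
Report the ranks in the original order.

Sorted (descending): 167, 162, 150, 135, 134, 126, 125, 107
No ties — each value takes its position as its rank.

2, 3, 1, 4, 7, 6, 5, 8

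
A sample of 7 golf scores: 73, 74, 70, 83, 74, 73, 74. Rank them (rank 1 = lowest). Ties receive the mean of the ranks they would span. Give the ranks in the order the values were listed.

Sorted (ascending): 70, 73, 73, 74, 74, 74, 83
The 2 values of 73 occupy positions 2–3 → average rank (2+3)/2 = 2.5.
The 3 values of 74 occupy positions 4–6 → average rank 5.

2.5, 5, 1, 7, 5, 2.5, 5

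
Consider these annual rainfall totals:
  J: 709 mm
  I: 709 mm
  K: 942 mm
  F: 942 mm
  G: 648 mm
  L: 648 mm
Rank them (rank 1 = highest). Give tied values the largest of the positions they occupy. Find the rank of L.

Sorted (descending): 942, 942, 709, 709, 648, 648
The 2 values of 942 occupy positions 1–2 → each gets rank 2.
The 2 values of 709 occupy positions 3–4 → each gets rank 4.
The 2 values of 648 occupy positions 5–6 → each gets rank 6.
L has value 648 mm → rank 6.

6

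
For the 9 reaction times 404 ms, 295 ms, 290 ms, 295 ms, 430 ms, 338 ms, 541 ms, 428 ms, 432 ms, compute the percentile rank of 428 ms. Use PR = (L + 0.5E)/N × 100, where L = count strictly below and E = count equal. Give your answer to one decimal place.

N = 9.
Strictly below 428: 5. Equal to 428: 1.
PR = (5 + 0.5·1)/9 × 100 = 61.1

61.1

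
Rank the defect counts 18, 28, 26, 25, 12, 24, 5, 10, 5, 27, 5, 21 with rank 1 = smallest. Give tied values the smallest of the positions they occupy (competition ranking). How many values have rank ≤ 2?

3

Sorted (ascending): 5, 5, 5, 10, 12, 18, 21, 24, 25, 26, 27, 28
The 3 values of 5 occupy positions 1–3 → each gets rank 1.
Ranks ≤ 2: {1, 1, 1} → 3 values.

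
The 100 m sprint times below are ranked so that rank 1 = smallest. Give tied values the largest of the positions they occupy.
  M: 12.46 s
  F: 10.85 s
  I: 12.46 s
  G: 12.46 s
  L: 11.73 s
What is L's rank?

2

Sorted (ascending): 10.85, 11.73, 12.46, 12.46, 12.46
The 3 values of 12.46 occupy positions 3–5 → each gets rank 5.
L has value 11.73 s → rank 2.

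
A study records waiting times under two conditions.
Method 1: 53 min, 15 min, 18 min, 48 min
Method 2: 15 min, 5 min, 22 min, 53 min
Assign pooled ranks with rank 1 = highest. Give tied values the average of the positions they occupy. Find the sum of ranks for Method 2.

Sorted (descending): 53, 53, 48, 22, 18, 15, 15, 5
The 2 values of 53 occupy positions 1–2 → average rank (1+2)/2 = 1.5.
The 2 values of 15 occupy positions 6–7 → average rank (6+7)/2 = 6.5.
Method 2 values → pooled ranks: 15→6.5, 5→8, 22→4, 53→1.5
Rank sum = 6.5 + 8 + 4 + 1.5 = 20

20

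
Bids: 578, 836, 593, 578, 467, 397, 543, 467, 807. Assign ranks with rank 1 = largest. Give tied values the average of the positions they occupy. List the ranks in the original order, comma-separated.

4.5, 1, 3, 4.5, 7.5, 9, 6, 7.5, 2

Sorted (descending): 836, 807, 593, 578, 578, 543, 467, 467, 397
The 2 values of 578 occupy positions 4–5 → average rank (4+5)/2 = 4.5.
The 2 values of 467 occupy positions 7–8 → average rank (7+8)/2 = 7.5.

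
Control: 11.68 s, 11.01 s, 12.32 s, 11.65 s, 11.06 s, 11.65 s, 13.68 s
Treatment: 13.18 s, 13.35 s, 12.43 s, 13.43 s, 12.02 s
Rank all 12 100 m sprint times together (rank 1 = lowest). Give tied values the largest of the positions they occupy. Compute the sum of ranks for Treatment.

Sorted (ascending): 11.01, 11.06, 11.65, 11.65, 11.68, 12.02, 12.32, 12.43, 13.18, 13.35, 13.43, 13.68
The 2 values of 11.65 occupy positions 3–4 → each gets rank 4.
Treatment values → pooled ranks: 13.18→9, 13.35→10, 12.43→8, 13.43→11, 12.02→6
Rank sum = 9 + 10 + 8 + 11 + 6 = 44

44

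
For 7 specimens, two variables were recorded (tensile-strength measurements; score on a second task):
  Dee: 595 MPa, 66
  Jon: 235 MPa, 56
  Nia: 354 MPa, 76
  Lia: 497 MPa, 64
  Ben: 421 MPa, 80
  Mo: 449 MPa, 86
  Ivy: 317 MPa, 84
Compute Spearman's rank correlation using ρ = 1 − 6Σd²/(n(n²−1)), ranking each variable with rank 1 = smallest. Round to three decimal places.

0.036

Ranks of variable 1: 7, 1, 3, 6, 4, 5, 2
Ranks of variable 2: 3, 1, 4, 2, 5, 7, 6
d = r₁ − r₂: 4, 0, -1, 4, -1, -2, -4
d²: 16, 0, 1, 16, 1, 4, 16; Σd² = 54
ρ = 1 − 6·54/(7·48) = 1 − 324/336 = 0.036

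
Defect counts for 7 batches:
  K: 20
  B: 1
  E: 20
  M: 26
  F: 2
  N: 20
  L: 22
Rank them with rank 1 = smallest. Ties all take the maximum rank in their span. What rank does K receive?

Sorted (ascending): 1, 2, 20, 20, 20, 22, 26
The 3 values of 20 occupy positions 3–5 → each gets rank 5.
K has value 20 → rank 5.

5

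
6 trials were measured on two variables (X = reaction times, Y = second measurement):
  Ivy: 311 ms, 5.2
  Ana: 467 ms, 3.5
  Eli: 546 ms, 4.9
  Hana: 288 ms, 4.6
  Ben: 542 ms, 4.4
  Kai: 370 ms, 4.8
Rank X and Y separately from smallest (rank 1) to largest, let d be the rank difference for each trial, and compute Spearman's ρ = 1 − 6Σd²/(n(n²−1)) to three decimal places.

Ranks of variable 1: 2, 4, 6, 1, 5, 3
Ranks of variable 2: 6, 1, 5, 3, 2, 4
d = r₁ − r₂: -4, 3, 1, -2, 3, -1
d²: 16, 9, 1, 4, 9, 1; Σd² = 40
ρ = 1 − 6·40/(6·35) = 1 − 240/210 = -0.143

-0.143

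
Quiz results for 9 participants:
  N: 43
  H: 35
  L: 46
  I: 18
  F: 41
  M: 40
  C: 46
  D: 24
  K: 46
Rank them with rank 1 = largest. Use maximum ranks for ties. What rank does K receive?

3

Sorted (descending): 46, 46, 46, 43, 41, 40, 35, 24, 18
The 3 values of 46 occupy positions 1–3 → each gets rank 3.
K has value 46 → rank 3.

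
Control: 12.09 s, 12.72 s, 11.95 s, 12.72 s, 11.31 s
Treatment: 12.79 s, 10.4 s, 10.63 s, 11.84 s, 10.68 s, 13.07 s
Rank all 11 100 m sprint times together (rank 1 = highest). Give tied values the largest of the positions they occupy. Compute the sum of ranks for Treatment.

40

Sorted (descending): 13.07, 12.79, 12.72, 12.72, 12.09, 11.95, 11.84, 11.31, 10.68, 10.63, 10.4
The 2 values of 12.72 occupy positions 3–4 → each gets rank 4.
Treatment values → pooled ranks: 12.79→2, 10.4→11, 10.63→10, 11.84→7, 10.68→9, 13.07→1
Rank sum = 2 + 11 + 10 + 7 + 9 + 1 = 40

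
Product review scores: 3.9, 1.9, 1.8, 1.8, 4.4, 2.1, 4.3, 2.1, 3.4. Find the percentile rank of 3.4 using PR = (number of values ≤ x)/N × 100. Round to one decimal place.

N = 9.
Strictly below 3.4: 5. Equal to 3.4: 1.
PR = 6/9 × 100 = 66.7

66.7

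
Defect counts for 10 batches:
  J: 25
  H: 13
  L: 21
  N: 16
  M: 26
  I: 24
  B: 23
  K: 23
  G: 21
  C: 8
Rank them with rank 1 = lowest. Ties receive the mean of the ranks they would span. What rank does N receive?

Sorted (ascending): 8, 13, 16, 21, 21, 23, 23, 24, 25, 26
The 2 values of 21 occupy positions 4–5 → average rank (4+5)/2 = 4.5.
The 2 values of 23 occupy positions 6–7 → average rank (6+7)/2 = 6.5.
N has value 16 → rank 3.

3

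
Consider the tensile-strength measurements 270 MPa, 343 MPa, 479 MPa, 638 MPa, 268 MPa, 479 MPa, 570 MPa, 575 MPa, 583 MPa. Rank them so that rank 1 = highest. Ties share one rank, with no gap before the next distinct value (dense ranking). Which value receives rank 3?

Sorted (descending): 638, 583, 575, 570, 479, 479, 343, 270, 268
The 2 values of 479 share dense rank 5.
Remaining distinct values take the next consecutive integers.
Rank 3 → value 575.

575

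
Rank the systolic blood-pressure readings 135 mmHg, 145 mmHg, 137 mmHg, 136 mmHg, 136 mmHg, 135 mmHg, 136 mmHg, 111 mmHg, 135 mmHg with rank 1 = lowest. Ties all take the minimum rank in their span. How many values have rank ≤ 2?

4

Sorted (ascending): 111, 135, 135, 135, 136, 136, 136, 137, 145
The 3 values of 135 occupy positions 2–4 → each gets rank 2.
The 3 values of 136 occupy positions 5–7 → each gets rank 5.
Ranks ≤ 2: {1, 2, 2, 2} → 4 values.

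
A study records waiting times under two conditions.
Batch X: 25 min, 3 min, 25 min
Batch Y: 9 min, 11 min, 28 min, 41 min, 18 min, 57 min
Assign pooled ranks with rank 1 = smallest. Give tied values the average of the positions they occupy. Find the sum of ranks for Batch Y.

Sorted (ascending): 3, 9, 11, 18, 25, 25, 28, 41, 57
The 2 values of 25 occupy positions 5–6 → average rank (5+6)/2 = 5.5.
Batch Y values → pooled ranks: 9→2, 11→3, 28→7, 41→8, 18→4, 57→9
Rank sum = 2 + 3 + 7 + 8 + 4 + 9 = 33

33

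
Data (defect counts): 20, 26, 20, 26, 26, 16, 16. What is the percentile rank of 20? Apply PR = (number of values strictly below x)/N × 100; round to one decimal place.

N = 7.
Strictly below 20: 2. Equal to 20: 2.
PR = 2/7 × 100 = 28.6

28.6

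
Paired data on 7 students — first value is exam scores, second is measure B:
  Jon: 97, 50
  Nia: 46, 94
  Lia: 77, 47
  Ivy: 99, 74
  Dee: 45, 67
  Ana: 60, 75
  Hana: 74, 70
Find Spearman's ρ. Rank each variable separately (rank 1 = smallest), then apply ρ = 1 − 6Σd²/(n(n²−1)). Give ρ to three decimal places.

-0.321

Ranks of variable 1: 6, 2, 5, 7, 1, 3, 4
Ranks of variable 2: 2, 7, 1, 5, 3, 6, 4
d = r₁ − r₂: 4, -5, 4, 2, -2, -3, 0
d²: 16, 25, 16, 4, 4, 9, 0; Σd² = 74
ρ = 1 − 6·74/(7·48) = 1 − 444/336 = -0.321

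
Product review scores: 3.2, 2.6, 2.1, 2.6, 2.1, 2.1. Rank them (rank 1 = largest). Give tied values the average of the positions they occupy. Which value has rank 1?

Sorted (descending): 3.2, 2.6, 2.6, 2.1, 2.1, 2.1
The 2 values of 2.6 occupy positions 2–3 → average rank (2+3)/2 = 2.5.
The 3 values of 2.1 occupy positions 4–6 → average rank 5.
Rank 1 → value 3.2.

3.2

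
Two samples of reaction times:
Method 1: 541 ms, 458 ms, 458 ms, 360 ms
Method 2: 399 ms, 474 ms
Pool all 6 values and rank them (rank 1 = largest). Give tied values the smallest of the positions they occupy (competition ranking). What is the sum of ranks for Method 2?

Sorted (descending): 541, 474, 458, 458, 399, 360
The 2 values of 458 occupy positions 3–4 → each gets rank 3.
Method 2 values → pooled ranks: 399→5, 474→2
Rank sum = 5 + 2 = 7

7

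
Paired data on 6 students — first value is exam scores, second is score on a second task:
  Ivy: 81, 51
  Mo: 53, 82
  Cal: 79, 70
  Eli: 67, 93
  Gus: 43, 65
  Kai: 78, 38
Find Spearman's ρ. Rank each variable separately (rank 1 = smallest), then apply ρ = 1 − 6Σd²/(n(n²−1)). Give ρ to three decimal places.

-0.371

Ranks of variable 1: 6, 2, 5, 3, 1, 4
Ranks of variable 2: 2, 5, 4, 6, 3, 1
d = r₁ − r₂: 4, -3, 1, -3, -2, 3
d²: 16, 9, 1, 9, 4, 9; Σd² = 48
ρ = 1 − 6·48/(6·35) = 1 − 288/210 = -0.371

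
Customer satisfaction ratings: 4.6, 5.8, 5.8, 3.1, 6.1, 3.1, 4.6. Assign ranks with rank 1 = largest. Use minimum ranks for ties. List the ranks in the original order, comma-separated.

Sorted (descending): 6.1, 5.8, 5.8, 4.6, 4.6, 3.1, 3.1
The 2 values of 5.8 occupy positions 2–3 → each gets rank 2.
The 2 values of 4.6 occupy positions 4–5 → each gets rank 4.
The 2 values of 3.1 occupy positions 6–7 → each gets rank 6.

4, 2, 2, 6, 1, 6, 4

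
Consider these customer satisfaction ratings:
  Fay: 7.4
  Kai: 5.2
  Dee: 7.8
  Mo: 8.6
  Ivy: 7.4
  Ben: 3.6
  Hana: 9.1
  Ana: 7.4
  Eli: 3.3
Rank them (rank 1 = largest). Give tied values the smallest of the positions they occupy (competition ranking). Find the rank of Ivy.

Sorted (descending): 9.1, 8.6, 7.8, 7.4, 7.4, 7.4, 5.2, 3.6, 3.3
The 3 values of 7.4 occupy positions 4–6 → each gets rank 4.
Ivy has value 7.4 → rank 4.

4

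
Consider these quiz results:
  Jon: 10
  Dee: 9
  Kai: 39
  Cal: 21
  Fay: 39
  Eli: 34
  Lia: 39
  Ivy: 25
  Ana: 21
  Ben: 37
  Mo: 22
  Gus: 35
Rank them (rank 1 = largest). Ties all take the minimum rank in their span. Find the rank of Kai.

1

Sorted (descending): 39, 39, 39, 37, 35, 34, 25, 22, 21, 21, 10, 9
The 3 values of 39 occupy positions 1–3 → each gets rank 1.
The 2 values of 21 occupy positions 9–10 → each gets rank 9.
Kai has value 39 → rank 1.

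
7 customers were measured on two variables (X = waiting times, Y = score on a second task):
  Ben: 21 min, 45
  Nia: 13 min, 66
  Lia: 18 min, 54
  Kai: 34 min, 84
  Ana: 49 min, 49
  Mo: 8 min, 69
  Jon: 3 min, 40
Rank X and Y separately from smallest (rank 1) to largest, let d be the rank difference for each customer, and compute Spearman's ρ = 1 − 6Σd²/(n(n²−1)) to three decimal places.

0.179

Ranks of variable 1: 5, 3, 4, 6, 7, 2, 1
Ranks of variable 2: 2, 5, 4, 7, 3, 6, 1
d = r₁ − r₂: 3, -2, 0, -1, 4, -4, 0
d²: 9, 4, 0, 1, 16, 16, 0; Σd² = 46
ρ = 1 − 6·46/(7·48) = 1 − 276/336 = 0.179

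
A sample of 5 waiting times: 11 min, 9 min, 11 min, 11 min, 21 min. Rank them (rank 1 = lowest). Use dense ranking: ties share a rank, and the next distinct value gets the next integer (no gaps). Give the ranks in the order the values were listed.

Sorted (ascending): 9, 11, 11, 11, 21
The 3 values of 11 share dense rank 2.
Remaining distinct values take the next consecutive integers.

2, 1, 2, 2, 3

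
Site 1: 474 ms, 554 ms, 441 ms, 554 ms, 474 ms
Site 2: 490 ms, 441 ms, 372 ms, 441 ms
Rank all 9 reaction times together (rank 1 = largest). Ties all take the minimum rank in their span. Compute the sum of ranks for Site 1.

16

Sorted (descending): 554, 554, 490, 474, 474, 441, 441, 441, 372
The 2 values of 554 occupy positions 1–2 → each gets rank 1.
The 2 values of 474 occupy positions 4–5 → each gets rank 4.
The 3 values of 441 occupy positions 6–8 → each gets rank 6.
Site 1 values → pooled ranks: 474→4, 554→1, 441→6, 554→1, 474→4
Rank sum = 4 + 1 + 6 + 1 + 4 = 16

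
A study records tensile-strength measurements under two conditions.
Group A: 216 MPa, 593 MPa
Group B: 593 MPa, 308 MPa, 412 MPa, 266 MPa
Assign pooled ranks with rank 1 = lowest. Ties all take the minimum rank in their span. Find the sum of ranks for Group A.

6

Sorted (ascending): 216, 266, 308, 412, 593, 593
The 2 values of 593 occupy positions 5–6 → each gets rank 5.
Group A values → pooled ranks: 216→1, 593→5
Rank sum = 1 + 5 = 6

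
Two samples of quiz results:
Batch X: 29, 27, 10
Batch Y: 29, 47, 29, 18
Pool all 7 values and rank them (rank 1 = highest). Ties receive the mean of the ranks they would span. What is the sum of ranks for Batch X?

Sorted (descending): 47, 29, 29, 29, 27, 18, 10
The 3 values of 29 occupy positions 2–4 → average rank 3.
Batch X values → pooled ranks: 29→3, 27→5, 10→7
Rank sum = 3 + 5 + 7 = 15

15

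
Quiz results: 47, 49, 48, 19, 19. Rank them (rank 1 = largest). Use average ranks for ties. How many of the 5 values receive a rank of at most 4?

Sorted (descending): 49, 48, 47, 19, 19
The 2 values of 19 occupy positions 4–5 → average rank (4+5)/2 = 4.5.
Ranks ≤ 4: {1, 2, 3} → 3 values.

3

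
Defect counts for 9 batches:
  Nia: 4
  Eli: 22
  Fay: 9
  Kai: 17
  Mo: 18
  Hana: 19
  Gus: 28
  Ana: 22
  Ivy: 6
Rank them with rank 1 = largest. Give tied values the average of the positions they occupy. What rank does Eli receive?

2.5

Sorted (descending): 28, 22, 22, 19, 18, 17, 9, 6, 4
The 2 values of 22 occupy positions 2–3 → average rank (2+3)/2 = 2.5.
Eli has value 22 → rank 2.5.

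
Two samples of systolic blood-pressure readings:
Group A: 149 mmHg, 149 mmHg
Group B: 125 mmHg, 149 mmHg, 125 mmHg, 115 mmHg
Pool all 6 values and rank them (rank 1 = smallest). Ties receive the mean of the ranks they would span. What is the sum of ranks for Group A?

10

Sorted (ascending): 115, 125, 125, 149, 149, 149
The 2 values of 125 occupy positions 2–3 → average rank (2+3)/2 = 2.5.
The 3 values of 149 occupy positions 4–6 → average rank 5.
Group A values → pooled ranks: 149→5, 149→5
Rank sum = 5 + 5 = 10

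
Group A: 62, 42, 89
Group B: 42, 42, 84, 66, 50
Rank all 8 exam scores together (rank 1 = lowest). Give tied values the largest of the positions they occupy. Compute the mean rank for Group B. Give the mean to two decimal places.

4.60

Sorted (ascending): 42, 42, 42, 50, 62, 66, 84, 89
The 3 values of 42 occupy positions 1–3 → each gets rank 3.
Group B values → pooled ranks: 42→3, 42→3, 84→7, 66→6, 50→4
Mean rank = (3 + 3 + 7 + 6 + 4) / 5 = 4.60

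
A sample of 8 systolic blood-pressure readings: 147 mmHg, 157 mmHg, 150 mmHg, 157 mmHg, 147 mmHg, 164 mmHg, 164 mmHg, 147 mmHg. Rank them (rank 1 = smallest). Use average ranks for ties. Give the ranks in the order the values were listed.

Sorted (ascending): 147, 147, 147, 150, 157, 157, 164, 164
The 3 values of 147 occupy positions 1–3 → average rank 2.
The 2 values of 157 occupy positions 5–6 → average rank (5+6)/2 = 5.5.
The 2 values of 164 occupy positions 7–8 → average rank (7+8)/2 = 7.5.

2, 5.5, 4, 5.5, 2, 7.5, 7.5, 2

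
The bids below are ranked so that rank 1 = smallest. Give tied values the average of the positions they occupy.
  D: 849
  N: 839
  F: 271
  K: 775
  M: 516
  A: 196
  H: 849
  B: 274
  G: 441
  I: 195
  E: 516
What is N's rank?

Sorted (ascending): 195, 196, 271, 274, 441, 516, 516, 775, 839, 849, 849
The 2 values of 516 occupy positions 6–7 → average rank (6+7)/2 = 6.5.
The 2 values of 849 occupy positions 10–11 → average rank (10+11)/2 = 10.5.
N has value 839 → rank 9.

9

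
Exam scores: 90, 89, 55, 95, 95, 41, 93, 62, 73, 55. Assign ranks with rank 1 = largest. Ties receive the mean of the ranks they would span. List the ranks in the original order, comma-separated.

4, 5, 8.5, 1.5, 1.5, 10, 3, 7, 6, 8.5

Sorted (descending): 95, 95, 93, 90, 89, 73, 62, 55, 55, 41
The 2 values of 95 occupy positions 1–2 → average rank (1+2)/2 = 1.5.
The 2 values of 55 occupy positions 8–9 → average rank (8+9)/2 = 8.5.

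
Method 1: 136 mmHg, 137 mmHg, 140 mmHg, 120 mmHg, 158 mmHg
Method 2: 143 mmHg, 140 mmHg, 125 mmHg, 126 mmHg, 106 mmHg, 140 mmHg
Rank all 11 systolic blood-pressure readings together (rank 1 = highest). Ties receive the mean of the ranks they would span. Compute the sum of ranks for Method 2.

38

Sorted (descending): 158, 143, 140, 140, 140, 137, 136, 126, 125, 120, 106
The 3 values of 140 occupy positions 3–5 → average rank 4.
Method 2 values → pooled ranks: 143→2, 140→4, 125→9, 126→8, 106→11, 140→4
Rank sum = 2 + 4 + 9 + 8 + 11 + 4 = 38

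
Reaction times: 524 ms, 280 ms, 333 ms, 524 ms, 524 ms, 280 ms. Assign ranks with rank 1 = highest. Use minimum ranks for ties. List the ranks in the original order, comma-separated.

Sorted (descending): 524, 524, 524, 333, 280, 280
The 3 values of 524 occupy positions 1–3 → each gets rank 1.
The 2 values of 280 occupy positions 5–6 → each gets rank 5.

1, 5, 4, 1, 1, 5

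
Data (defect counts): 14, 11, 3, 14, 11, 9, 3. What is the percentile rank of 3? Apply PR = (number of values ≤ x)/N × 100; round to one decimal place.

28.6

N = 7.
Strictly below 3: 0. Equal to 3: 2.
PR = 2/7 × 100 = 28.6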